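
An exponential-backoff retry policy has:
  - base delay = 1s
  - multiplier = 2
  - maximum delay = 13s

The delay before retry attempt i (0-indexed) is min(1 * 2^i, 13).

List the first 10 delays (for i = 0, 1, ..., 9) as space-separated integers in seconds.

Answer: 1 2 4 8 13 13 13 13 13 13

Derivation:
Computing each delay:
  i=0: min(1*2^0, 13) = 1
  i=1: min(1*2^1, 13) = 2
  i=2: min(1*2^2, 13) = 4
  i=3: min(1*2^3, 13) = 8
  i=4: min(1*2^4, 13) = 13
  i=5: min(1*2^5, 13) = 13
  i=6: min(1*2^6, 13) = 13
  i=7: min(1*2^7, 13) = 13
  i=8: min(1*2^8, 13) = 13
  i=9: min(1*2^9, 13) = 13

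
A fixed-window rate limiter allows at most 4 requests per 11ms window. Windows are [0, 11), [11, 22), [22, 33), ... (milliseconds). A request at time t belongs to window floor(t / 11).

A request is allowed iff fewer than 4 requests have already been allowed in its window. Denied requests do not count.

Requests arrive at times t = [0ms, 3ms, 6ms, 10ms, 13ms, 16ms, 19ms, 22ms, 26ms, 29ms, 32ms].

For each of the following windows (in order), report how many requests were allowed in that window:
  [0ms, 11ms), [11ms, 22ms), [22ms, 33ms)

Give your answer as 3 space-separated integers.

Answer: 4 3 4

Derivation:
Processing requests:
  req#1 t=0ms (window 0): ALLOW
  req#2 t=3ms (window 0): ALLOW
  req#3 t=6ms (window 0): ALLOW
  req#4 t=10ms (window 0): ALLOW
  req#5 t=13ms (window 1): ALLOW
  req#6 t=16ms (window 1): ALLOW
  req#7 t=19ms (window 1): ALLOW
  req#8 t=22ms (window 2): ALLOW
  req#9 t=26ms (window 2): ALLOW
  req#10 t=29ms (window 2): ALLOW
  req#11 t=32ms (window 2): ALLOW

Allowed counts by window: 4 3 4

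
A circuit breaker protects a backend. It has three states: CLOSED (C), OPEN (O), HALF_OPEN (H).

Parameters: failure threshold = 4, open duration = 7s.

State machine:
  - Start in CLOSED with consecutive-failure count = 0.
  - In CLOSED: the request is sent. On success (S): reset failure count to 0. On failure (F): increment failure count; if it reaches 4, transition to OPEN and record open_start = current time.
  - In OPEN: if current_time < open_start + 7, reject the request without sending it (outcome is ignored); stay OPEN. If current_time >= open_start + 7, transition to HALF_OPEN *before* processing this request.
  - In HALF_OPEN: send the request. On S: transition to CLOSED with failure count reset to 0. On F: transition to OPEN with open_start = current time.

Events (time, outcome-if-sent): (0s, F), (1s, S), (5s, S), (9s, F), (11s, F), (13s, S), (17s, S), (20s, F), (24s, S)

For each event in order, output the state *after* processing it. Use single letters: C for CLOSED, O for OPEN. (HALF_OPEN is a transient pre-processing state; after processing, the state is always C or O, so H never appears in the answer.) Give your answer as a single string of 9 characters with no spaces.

Answer: CCCCCCCCC

Derivation:
State after each event:
  event#1 t=0s outcome=F: state=CLOSED
  event#2 t=1s outcome=S: state=CLOSED
  event#3 t=5s outcome=S: state=CLOSED
  event#4 t=9s outcome=F: state=CLOSED
  event#5 t=11s outcome=F: state=CLOSED
  event#6 t=13s outcome=S: state=CLOSED
  event#7 t=17s outcome=S: state=CLOSED
  event#8 t=20s outcome=F: state=CLOSED
  event#9 t=24s outcome=S: state=CLOSED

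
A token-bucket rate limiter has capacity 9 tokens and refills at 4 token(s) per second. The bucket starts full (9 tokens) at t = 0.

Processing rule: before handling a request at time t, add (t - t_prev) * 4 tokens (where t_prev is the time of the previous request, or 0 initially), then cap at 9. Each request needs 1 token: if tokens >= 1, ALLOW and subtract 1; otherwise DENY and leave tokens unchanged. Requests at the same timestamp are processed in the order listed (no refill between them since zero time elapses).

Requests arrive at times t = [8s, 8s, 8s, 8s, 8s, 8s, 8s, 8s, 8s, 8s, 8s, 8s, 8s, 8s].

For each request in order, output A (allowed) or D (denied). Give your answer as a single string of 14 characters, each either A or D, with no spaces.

Simulating step by step:
  req#1 t=8s: ALLOW
  req#2 t=8s: ALLOW
  req#3 t=8s: ALLOW
  req#4 t=8s: ALLOW
  req#5 t=8s: ALLOW
  req#6 t=8s: ALLOW
  req#7 t=8s: ALLOW
  req#8 t=8s: ALLOW
  req#9 t=8s: ALLOW
  req#10 t=8s: DENY
  req#11 t=8s: DENY
  req#12 t=8s: DENY
  req#13 t=8s: DENY
  req#14 t=8s: DENY

Answer: AAAAAAAAADDDDD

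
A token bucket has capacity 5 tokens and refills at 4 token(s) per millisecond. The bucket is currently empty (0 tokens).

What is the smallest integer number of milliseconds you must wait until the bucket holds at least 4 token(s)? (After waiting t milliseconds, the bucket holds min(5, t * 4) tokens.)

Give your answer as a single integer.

Answer: 1

Derivation:
Need t * 4 >= 4, so t >= 4/4.
Smallest integer t = ceil(4/4) = 1.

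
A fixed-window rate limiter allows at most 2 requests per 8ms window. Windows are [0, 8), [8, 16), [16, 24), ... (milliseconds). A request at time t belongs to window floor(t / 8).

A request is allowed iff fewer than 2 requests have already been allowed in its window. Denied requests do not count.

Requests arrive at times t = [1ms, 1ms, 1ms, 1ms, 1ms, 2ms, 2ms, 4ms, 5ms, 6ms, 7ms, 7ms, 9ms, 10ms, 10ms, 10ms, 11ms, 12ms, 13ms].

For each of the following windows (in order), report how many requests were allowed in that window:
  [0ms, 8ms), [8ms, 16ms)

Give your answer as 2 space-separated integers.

Processing requests:
  req#1 t=1ms (window 0): ALLOW
  req#2 t=1ms (window 0): ALLOW
  req#3 t=1ms (window 0): DENY
  req#4 t=1ms (window 0): DENY
  req#5 t=1ms (window 0): DENY
  req#6 t=2ms (window 0): DENY
  req#7 t=2ms (window 0): DENY
  req#8 t=4ms (window 0): DENY
  req#9 t=5ms (window 0): DENY
  req#10 t=6ms (window 0): DENY
  req#11 t=7ms (window 0): DENY
  req#12 t=7ms (window 0): DENY
  req#13 t=9ms (window 1): ALLOW
  req#14 t=10ms (window 1): ALLOW
  req#15 t=10ms (window 1): DENY
  req#16 t=10ms (window 1): DENY
  req#17 t=11ms (window 1): DENY
  req#18 t=12ms (window 1): DENY
  req#19 t=13ms (window 1): DENY

Allowed counts by window: 2 2

Answer: 2 2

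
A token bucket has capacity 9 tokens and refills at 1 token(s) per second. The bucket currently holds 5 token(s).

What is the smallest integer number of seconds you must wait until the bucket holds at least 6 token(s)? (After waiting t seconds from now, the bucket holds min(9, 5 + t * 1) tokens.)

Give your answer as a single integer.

Need 5 + t * 1 >= 6, so t >= 1/1.
Smallest integer t = ceil(1/1) = 1.

Answer: 1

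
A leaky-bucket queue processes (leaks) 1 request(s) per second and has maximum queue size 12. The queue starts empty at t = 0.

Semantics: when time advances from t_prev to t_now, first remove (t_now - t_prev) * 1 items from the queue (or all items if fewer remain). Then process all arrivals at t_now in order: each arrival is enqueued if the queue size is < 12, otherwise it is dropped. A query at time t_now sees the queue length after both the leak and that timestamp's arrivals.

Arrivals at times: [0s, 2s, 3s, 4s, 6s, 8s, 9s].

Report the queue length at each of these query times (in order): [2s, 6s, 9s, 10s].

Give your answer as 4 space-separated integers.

Queue lengths at query times:
  query t=2s: backlog = 1
  query t=6s: backlog = 1
  query t=9s: backlog = 1
  query t=10s: backlog = 0

Answer: 1 1 1 0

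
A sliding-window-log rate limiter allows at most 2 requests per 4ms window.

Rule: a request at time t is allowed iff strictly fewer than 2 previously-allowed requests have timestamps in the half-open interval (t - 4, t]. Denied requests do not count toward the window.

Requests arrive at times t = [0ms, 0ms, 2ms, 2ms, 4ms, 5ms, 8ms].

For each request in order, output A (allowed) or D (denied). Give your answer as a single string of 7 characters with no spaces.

Tracking allowed requests in the window:
  req#1 t=0ms: ALLOW
  req#2 t=0ms: ALLOW
  req#3 t=2ms: DENY
  req#4 t=2ms: DENY
  req#5 t=4ms: ALLOW
  req#6 t=5ms: ALLOW
  req#7 t=8ms: ALLOW

Answer: AADDAAA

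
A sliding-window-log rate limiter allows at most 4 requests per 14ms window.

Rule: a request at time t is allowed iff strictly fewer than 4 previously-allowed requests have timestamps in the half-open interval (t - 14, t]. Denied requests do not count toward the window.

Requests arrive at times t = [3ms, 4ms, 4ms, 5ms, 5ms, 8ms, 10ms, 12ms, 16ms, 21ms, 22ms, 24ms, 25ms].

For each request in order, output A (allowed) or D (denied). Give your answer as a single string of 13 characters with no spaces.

Tracking allowed requests in the window:
  req#1 t=3ms: ALLOW
  req#2 t=4ms: ALLOW
  req#3 t=4ms: ALLOW
  req#4 t=5ms: ALLOW
  req#5 t=5ms: DENY
  req#6 t=8ms: DENY
  req#7 t=10ms: DENY
  req#8 t=12ms: DENY
  req#9 t=16ms: DENY
  req#10 t=21ms: ALLOW
  req#11 t=22ms: ALLOW
  req#12 t=24ms: ALLOW
  req#13 t=25ms: ALLOW

Answer: AAAADDDDDAAAA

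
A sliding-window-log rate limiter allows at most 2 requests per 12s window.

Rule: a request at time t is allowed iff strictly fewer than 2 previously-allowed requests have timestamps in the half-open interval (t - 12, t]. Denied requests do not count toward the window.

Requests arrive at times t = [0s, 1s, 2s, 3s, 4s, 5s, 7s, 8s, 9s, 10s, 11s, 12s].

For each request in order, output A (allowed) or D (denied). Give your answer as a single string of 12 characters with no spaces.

Tracking allowed requests in the window:
  req#1 t=0s: ALLOW
  req#2 t=1s: ALLOW
  req#3 t=2s: DENY
  req#4 t=3s: DENY
  req#5 t=4s: DENY
  req#6 t=5s: DENY
  req#7 t=7s: DENY
  req#8 t=8s: DENY
  req#9 t=9s: DENY
  req#10 t=10s: DENY
  req#11 t=11s: DENY
  req#12 t=12s: ALLOW

Answer: AADDDDDDDDDA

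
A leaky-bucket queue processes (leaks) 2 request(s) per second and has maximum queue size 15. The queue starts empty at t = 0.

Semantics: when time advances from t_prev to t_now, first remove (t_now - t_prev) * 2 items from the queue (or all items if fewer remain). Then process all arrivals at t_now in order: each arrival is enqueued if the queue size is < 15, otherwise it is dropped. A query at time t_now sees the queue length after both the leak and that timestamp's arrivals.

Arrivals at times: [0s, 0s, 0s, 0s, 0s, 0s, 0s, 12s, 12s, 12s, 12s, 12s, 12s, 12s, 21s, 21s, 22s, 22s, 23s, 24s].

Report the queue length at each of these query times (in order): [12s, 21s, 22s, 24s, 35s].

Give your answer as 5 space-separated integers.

Queue lengths at query times:
  query t=12s: backlog = 7
  query t=21s: backlog = 2
  query t=22s: backlog = 2
  query t=24s: backlog = 1
  query t=35s: backlog = 0

Answer: 7 2 2 1 0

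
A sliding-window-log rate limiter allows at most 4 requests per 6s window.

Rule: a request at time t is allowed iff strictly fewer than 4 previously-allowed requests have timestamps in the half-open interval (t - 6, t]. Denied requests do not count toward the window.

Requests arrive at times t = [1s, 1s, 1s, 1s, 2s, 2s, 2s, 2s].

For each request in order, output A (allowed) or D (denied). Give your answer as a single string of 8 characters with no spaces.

Answer: AAAADDDD

Derivation:
Tracking allowed requests in the window:
  req#1 t=1s: ALLOW
  req#2 t=1s: ALLOW
  req#3 t=1s: ALLOW
  req#4 t=1s: ALLOW
  req#5 t=2s: DENY
  req#6 t=2s: DENY
  req#7 t=2s: DENY
  req#8 t=2s: DENY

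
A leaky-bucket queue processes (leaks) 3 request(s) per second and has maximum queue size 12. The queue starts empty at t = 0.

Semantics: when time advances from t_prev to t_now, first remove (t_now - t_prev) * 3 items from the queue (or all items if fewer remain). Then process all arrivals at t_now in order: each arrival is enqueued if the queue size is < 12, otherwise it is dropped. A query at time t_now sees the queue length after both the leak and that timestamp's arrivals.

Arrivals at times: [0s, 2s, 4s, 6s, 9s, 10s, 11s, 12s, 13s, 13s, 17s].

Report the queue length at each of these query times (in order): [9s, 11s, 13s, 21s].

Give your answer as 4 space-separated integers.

Queue lengths at query times:
  query t=9s: backlog = 1
  query t=11s: backlog = 1
  query t=13s: backlog = 2
  query t=21s: backlog = 0

Answer: 1 1 2 0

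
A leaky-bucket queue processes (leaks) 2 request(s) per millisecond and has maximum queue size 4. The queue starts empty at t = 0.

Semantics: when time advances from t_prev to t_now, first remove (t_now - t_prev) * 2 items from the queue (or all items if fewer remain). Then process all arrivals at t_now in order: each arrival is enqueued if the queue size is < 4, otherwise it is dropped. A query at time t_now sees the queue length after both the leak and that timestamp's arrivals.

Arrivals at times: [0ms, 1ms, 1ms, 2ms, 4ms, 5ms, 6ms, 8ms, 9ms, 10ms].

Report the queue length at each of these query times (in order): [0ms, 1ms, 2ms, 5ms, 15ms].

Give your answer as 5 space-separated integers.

Answer: 1 2 1 1 0

Derivation:
Queue lengths at query times:
  query t=0ms: backlog = 1
  query t=1ms: backlog = 2
  query t=2ms: backlog = 1
  query t=5ms: backlog = 1
  query t=15ms: backlog = 0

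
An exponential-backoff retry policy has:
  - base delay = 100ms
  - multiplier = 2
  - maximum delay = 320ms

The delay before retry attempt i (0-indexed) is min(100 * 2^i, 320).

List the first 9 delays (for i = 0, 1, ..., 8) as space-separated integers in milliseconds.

Answer: 100 200 320 320 320 320 320 320 320

Derivation:
Computing each delay:
  i=0: min(100*2^0, 320) = 100
  i=1: min(100*2^1, 320) = 200
  i=2: min(100*2^2, 320) = 320
  i=3: min(100*2^3, 320) = 320
  i=4: min(100*2^4, 320) = 320
  i=5: min(100*2^5, 320) = 320
  i=6: min(100*2^6, 320) = 320
  i=7: min(100*2^7, 320) = 320
  i=8: min(100*2^8, 320) = 320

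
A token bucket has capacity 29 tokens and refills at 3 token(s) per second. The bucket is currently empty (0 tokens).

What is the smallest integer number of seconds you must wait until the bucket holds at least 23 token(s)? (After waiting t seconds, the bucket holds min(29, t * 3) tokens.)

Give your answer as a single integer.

Answer: 8

Derivation:
Need t * 3 >= 23, so t >= 23/3.
Smallest integer t = ceil(23/3) = 8.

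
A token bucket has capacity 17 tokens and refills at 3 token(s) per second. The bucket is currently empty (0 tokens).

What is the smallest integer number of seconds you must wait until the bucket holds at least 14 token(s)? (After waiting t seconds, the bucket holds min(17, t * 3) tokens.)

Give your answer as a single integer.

Need t * 3 >= 14, so t >= 14/3.
Smallest integer t = ceil(14/3) = 5.

Answer: 5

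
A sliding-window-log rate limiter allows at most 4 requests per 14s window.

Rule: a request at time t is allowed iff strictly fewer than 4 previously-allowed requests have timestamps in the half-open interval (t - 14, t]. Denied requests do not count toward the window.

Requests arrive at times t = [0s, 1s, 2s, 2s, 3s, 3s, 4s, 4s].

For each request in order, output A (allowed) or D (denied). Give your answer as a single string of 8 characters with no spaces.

Answer: AAAADDDD

Derivation:
Tracking allowed requests in the window:
  req#1 t=0s: ALLOW
  req#2 t=1s: ALLOW
  req#3 t=2s: ALLOW
  req#4 t=2s: ALLOW
  req#5 t=3s: DENY
  req#6 t=3s: DENY
  req#7 t=4s: DENY
  req#8 t=4s: DENY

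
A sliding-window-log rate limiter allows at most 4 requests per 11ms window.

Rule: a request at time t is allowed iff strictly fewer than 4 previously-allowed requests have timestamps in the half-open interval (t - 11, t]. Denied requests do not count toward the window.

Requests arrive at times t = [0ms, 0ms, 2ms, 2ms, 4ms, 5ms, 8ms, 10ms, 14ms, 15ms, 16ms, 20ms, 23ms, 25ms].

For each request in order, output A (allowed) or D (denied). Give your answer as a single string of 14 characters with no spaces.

Tracking allowed requests in the window:
  req#1 t=0ms: ALLOW
  req#2 t=0ms: ALLOW
  req#3 t=2ms: ALLOW
  req#4 t=2ms: ALLOW
  req#5 t=4ms: DENY
  req#6 t=5ms: DENY
  req#7 t=8ms: DENY
  req#8 t=10ms: DENY
  req#9 t=14ms: ALLOW
  req#10 t=15ms: ALLOW
  req#11 t=16ms: ALLOW
  req#12 t=20ms: ALLOW
  req#13 t=23ms: DENY
  req#14 t=25ms: ALLOW

Answer: AAAADDDDAAAADA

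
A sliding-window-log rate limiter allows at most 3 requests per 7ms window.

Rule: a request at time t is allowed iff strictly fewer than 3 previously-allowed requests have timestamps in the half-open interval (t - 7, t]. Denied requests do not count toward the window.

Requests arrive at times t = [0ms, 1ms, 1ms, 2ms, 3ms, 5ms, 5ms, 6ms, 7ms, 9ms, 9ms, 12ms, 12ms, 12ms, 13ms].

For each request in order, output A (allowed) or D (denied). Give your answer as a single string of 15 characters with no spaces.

Tracking allowed requests in the window:
  req#1 t=0ms: ALLOW
  req#2 t=1ms: ALLOW
  req#3 t=1ms: ALLOW
  req#4 t=2ms: DENY
  req#5 t=3ms: DENY
  req#6 t=5ms: DENY
  req#7 t=5ms: DENY
  req#8 t=6ms: DENY
  req#9 t=7ms: ALLOW
  req#10 t=9ms: ALLOW
  req#11 t=9ms: ALLOW
  req#12 t=12ms: DENY
  req#13 t=12ms: DENY
  req#14 t=12ms: DENY
  req#15 t=13ms: DENY

Answer: AAADDDDDAAADDDD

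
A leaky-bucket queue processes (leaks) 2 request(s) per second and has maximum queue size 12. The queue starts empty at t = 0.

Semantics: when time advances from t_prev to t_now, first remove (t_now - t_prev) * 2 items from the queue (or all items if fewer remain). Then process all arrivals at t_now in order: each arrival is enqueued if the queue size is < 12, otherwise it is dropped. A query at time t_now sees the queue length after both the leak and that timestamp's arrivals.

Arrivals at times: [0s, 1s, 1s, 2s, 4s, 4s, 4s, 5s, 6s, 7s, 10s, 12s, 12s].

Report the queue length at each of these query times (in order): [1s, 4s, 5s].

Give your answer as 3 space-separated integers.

Queue lengths at query times:
  query t=1s: backlog = 2
  query t=4s: backlog = 3
  query t=5s: backlog = 2

Answer: 2 3 2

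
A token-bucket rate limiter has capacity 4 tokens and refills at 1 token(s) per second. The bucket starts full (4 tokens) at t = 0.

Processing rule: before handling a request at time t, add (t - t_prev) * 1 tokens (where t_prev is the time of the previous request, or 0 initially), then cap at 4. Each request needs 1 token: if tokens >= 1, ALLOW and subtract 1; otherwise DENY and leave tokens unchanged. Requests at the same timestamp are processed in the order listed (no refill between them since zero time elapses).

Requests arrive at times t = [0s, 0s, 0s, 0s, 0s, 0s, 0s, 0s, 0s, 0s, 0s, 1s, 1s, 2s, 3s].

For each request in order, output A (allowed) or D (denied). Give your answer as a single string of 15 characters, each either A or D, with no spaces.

Simulating step by step:
  req#1 t=0s: ALLOW
  req#2 t=0s: ALLOW
  req#3 t=0s: ALLOW
  req#4 t=0s: ALLOW
  req#5 t=0s: DENY
  req#6 t=0s: DENY
  req#7 t=0s: DENY
  req#8 t=0s: DENY
  req#9 t=0s: DENY
  req#10 t=0s: DENY
  req#11 t=0s: DENY
  req#12 t=1s: ALLOW
  req#13 t=1s: DENY
  req#14 t=2s: ALLOW
  req#15 t=3s: ALLOW

Answer: AAAADDDDDDDADAA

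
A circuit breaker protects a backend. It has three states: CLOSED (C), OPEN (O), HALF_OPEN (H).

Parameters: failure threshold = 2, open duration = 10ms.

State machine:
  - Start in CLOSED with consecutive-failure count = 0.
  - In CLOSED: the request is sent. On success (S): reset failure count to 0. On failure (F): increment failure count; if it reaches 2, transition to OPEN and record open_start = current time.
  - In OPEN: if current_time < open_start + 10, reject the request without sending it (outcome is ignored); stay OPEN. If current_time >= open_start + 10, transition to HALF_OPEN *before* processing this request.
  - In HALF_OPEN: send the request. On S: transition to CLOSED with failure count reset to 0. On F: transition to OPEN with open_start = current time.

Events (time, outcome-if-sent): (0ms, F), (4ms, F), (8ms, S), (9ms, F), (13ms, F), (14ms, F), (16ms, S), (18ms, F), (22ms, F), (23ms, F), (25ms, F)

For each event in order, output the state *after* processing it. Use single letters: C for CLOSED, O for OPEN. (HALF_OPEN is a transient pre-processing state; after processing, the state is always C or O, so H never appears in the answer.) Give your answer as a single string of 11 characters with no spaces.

State after each event:
  event#1 t=0ms outcome=F: state=CLOSED
  event#2 t=4ms outcome=F: state=OPEN
  event#3 t=8ms outcome=S: state=OPEN
  event#4 t=9ms outcome=F: state=OPEN
  event#5 t=13ms outcome=F: state=OPEN
  event#6 t=14ms outcome=F: state=OPEN
  event#7 t=16ms outcome=S: state=OPEN
  event#8 t=18ms outcome=F: state=OPEN
  event#9 t=22ms outcome=F: state=OPEN
  event#10 t=23ms outcome=F: state=OPEN
  event#11 t=25ms outcome=F: state=OPEN

Answer: COOOOOOOOOO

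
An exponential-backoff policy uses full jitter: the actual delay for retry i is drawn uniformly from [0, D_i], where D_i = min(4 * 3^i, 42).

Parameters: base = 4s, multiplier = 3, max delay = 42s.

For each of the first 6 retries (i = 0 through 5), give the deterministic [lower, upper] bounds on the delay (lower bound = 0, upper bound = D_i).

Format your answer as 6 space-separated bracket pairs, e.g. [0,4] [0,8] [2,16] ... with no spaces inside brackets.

Computing bounds per retry:
  i=0: D_i=min(4*3^0,42)=4, bounds=[0,4]
  i=1: D_i=min(4*3^1,42)=12, bounds=[0,12]
  i=2: D_i=min(4*3^2,42)=36, bounds=[0,36]
  i=3: D_i=min(4*3^3,42)=42, bounds=[0,42]
  i=4: D_i=min(4*3^4,42)=42, bounds=[0,42]
  i=5: D_i=min(4*3^5,42)=42, bounds=[0,42]

Answer: [0,4] [0,12] [0,36] [0,42] [0,42] [0,42]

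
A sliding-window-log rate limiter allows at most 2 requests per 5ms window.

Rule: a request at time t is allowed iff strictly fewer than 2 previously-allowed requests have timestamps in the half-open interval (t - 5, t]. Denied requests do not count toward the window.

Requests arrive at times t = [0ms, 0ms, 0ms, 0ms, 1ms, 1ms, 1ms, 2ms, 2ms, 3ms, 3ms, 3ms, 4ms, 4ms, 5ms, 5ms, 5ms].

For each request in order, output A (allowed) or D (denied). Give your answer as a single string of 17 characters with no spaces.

Tracking allowed requests in the window:
  req#1 t=0ms: ALLOW
  req#2 t=0ms: ALLOW
  req#3 t=0ms: DENY
  req#4 t=0ms: DENY
  req#5 t=1ms: DENY
  req#6 t=1ms: DENY
  req#7 t=1ms: DENY
  req#8 t=2ms: DENY
  req#9 t=2ms: DENY
  req#10 t=3ms: DENY
  req#11 t=3ms: DENY
  req#12 t=3ms: DENY
  req#13 t=4ms: DENY
  req#14 t=4ms: DENY
  req#15 t=5ms: ALLOW
  req#16 t=5ms: ALLOW
  req#17 t=5ms: DENY

Answer: AADDDDDDDDDDDDAAD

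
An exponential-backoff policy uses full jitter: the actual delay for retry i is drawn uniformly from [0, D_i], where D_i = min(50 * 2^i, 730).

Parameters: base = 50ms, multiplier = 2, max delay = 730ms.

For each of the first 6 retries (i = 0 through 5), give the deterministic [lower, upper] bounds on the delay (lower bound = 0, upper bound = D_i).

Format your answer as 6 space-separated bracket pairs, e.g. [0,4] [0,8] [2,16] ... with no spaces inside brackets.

Answer: [0,50] [0,100] [0,200] [0,400] [0,730] [0,730]

Derivation:
Computing bounds per retry:
  i=0: D_i=min(50*2^0,730)=50, bounds=[0,50]
  i=1: D_i=min(50*2^1,730)=100, bounds=[0,100]
  i=2: D_i=min(50*2^2,730)=200, bounds=[0,200]
  i=3: D_i=min(50*2^3,730)=400, bounds=[0,400]
  i=4: D_i=min(50*2^4,730)=730, bounds=[0,730]
  i=5: D_i=min(50*2^5,730)=730, bounds=[0,730]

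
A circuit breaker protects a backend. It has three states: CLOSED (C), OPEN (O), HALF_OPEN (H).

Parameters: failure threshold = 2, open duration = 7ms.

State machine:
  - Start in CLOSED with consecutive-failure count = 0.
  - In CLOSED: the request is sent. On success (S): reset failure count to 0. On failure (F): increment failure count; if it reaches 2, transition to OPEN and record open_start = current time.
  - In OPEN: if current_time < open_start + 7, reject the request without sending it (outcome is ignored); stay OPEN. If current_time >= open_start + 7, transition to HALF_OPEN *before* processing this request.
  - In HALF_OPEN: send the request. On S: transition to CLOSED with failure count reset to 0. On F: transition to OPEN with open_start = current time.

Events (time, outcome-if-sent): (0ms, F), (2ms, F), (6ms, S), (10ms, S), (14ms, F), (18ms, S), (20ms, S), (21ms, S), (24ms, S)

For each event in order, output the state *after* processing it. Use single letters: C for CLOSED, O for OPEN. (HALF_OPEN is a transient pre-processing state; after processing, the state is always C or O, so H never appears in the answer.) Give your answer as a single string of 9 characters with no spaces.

Answer: COOCCCCCC

Derivation:
State after each event:
  event#1 t=0ms outcome=F: state=CLOSED
  event#2 t=2ms outcome=F: state=OPEN
  event#3 t=6ms outcome=S: state=OPEN
  event#4 t=10ms outcome=S: state=CLOSED
  event#5 t=14ms outcome=F: state=CLOSED
  event#6 t=18ms outcome=S: state=CLOSED
  event#7 t=20ms outcome=S: state=CLOSED
  event#8 t=21ms outcome=S: state=CLOSED
  event#9 t=24ms outcome=S: state=CLOSED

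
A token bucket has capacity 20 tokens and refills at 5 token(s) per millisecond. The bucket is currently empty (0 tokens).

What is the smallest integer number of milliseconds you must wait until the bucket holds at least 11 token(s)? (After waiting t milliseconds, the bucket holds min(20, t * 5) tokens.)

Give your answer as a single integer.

Need t * 5 >= 11, so t >= 11/5.
Smallest integer t = ceil(11/5) = 3.

Answer: 3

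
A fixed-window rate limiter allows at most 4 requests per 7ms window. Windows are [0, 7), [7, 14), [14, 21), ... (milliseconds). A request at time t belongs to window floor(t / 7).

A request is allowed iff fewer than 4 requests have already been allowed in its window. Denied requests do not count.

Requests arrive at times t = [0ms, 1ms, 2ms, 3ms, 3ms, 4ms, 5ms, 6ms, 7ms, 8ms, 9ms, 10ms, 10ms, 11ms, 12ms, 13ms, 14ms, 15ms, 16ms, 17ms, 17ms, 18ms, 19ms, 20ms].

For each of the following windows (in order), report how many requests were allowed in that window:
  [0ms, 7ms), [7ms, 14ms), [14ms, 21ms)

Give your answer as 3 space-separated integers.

Processing requests:
  req#1 t=0ms (window 0): ALLOW
  req#2 t=1ms (window 0): ALLOW
  req#3 t=2ms (window 0): ALLOW
  req#4 t=3ms (window 0): ALLOW
  req#5 t=3ms (window 0): DENY
  req#6 t=4ms (window 0): DENY
  req#7 t=5ms (window 0): DENY
  req#8 t=6ms (window 0): DENY
  req#9 t=7ms (window 1): ALLOW
  req#10 t=8ms (window 1): ALLOW
  req#11 t=9ms (window 1): ALLOW
  req#12 t=10ms (window 1): ALLOW
  req#13 t=10ms (window 1): DENY
  req#14 t=11ms (window 1): DENY
  req#15 t=12ms (window 1): DENY
  req#16 t=13ms (window 1): DENY
  req#17 t=14ms (window 2): ALLOW
  req#18 t=15ms (window 2): ALLOW
  req#19 t=16ms (window 2): ALLOW
  req#20 t=17ms (window 2): ALLOW
  req#21 t=17ms (window 2): DENY
  req#22 t=18ms (window 2): DENY
  req#23 t=19ms (window 2): DENY
  req#24 t=20ms (window 2): DENY

Allowed counts by window: 4 4 4

Answer: 4 4 4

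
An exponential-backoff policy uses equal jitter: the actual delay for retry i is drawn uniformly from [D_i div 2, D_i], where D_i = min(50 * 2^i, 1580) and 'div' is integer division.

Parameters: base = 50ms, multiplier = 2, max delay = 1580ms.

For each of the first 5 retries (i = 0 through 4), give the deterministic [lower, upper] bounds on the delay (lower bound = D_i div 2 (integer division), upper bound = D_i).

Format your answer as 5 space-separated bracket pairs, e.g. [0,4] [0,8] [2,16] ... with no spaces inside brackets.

Computing bounds per retry:
  i=0: D_i=min(50*2^0,1580)=50, bounds=[25,50]
  i=1: D_i=min(50*2^1,1580)=100, bounds=[50,100]
  i=2: D_i=min(50*2^2,1580)=200, bounds=[100,200]
  i=3: D_i=min(50*2^3,1580)=400, bounds=[200,400]
  i=4: D_i=min(50*2^4,1580)=800, bounds=[400,800]

Answer: [25,50] [50,100] [100,200] [200,400] [400,800]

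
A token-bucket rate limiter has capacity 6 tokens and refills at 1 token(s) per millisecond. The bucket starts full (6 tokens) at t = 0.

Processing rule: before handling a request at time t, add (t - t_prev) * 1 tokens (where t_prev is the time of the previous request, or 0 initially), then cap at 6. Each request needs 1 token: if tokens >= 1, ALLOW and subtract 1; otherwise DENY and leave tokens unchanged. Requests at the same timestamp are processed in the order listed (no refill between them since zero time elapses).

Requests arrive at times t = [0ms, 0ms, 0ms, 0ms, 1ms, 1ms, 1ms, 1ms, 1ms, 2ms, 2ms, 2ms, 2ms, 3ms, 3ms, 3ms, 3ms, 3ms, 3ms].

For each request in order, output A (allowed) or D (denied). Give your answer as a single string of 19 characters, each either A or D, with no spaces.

Answer: AAAAAAADDADDDADDDDD

Derivation:
Simulating step by step:
  req#1 t=0ms: ALLOW
  req#2 t=0ms: ALLOW
  req#3 t=0ms: ALLOW
  req#4 t=0ms: ALLOW
  req#5 t=1ms: ALLOW
  req#6 t=1ms: ALLOW
  req#7 t=1ms: ALLOW
  req#8 t=1ms: DENY
  req#9 t=1ms: DENY
  req#10 t=2ms: ALLOW
  req#11 t=2ms: DENY
  req#12 t=2ms: DENY
  req#13 t=2ms: DENY
  req#14 t=3ms: ALLOW
  req#15 t=3ms: DENY
  req#16 t=3ms: DENY
  req#17 t=3ms: DENY
  req#18 t=3ms: DENY
  req#19 t=3ms: DENY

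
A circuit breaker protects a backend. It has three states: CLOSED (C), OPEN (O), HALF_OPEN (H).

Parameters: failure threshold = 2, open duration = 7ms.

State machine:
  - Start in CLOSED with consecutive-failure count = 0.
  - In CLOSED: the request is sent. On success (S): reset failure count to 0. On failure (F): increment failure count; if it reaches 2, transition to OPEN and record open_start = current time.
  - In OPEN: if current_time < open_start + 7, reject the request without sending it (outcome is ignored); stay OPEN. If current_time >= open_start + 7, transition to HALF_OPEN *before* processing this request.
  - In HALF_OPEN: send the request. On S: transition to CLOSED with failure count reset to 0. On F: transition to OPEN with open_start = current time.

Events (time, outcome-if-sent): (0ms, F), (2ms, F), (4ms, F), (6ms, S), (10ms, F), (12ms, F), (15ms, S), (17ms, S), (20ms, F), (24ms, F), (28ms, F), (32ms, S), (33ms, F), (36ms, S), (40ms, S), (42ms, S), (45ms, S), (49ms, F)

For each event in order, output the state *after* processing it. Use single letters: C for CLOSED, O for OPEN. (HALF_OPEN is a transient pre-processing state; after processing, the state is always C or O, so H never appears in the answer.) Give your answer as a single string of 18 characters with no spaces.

Answer: COOOOOOCCOOCCCCCCC

Derivation:
State after each event:
  event#1 t=0ms outcome=F: state=CLOSED
  event#2 t=2ms outcome=F: state=OPEN
  event#3 t=4ms outcome=F: state=OPEN
  event#4 t=6ms outcome=S: state=OPEN
  event#5 t=10ms outcome=F: state=OPEN
  event#6 t=12ms outcome=F: state=OPEN
  event#7 t=15ms outcome=S: state=OPEN
  event#8 t=17ms outcome=S: state=CLOSED
  event#9 t=20ms outcome=F: state=CLOSED
  event#10 t=24ms outcome=F: state=OPEN
  event#11 t=28ms outcome=F: state=OPEN
  event#12 t=32ms outcome=S: state=CLOSED
  event#13 t=33ms outcome=F: state=CLOSED
  event#14 t=36ms outcome=S: state=CLOSED
  event#15 t=40ms outcome=S: state=CLOSED
  event#16 t=42ms outcome=S: state=CLOSED
  event#17 t=45ms outcome=S: state=CLOSED
  event#18 t=49ms outcome=F: state=CLOSED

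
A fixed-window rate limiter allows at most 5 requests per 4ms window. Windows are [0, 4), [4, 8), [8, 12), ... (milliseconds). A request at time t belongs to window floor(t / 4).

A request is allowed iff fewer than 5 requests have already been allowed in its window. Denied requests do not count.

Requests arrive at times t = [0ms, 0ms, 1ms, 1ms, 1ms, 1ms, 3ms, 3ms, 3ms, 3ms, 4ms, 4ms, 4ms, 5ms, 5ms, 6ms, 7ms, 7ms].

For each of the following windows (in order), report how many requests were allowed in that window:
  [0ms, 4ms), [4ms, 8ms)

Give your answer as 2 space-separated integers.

Processing requests:
  req#1 t=0ms (window 0): ALLOW
  req#2 t=0ms (window 0): ALLOW
  req#3 t=1ms (window 0): ALLOW
  req#4 t=1ms (window 0): ALLOW
  req#5 t=1ms (window 0): ALLOW
  req#6 t=1ms (window 0): DENY
  req#7 t=3ms (window 0): DENY
  req#8 t=3ms (window 0): DENY
  req#9 t=3ms (window 0): DENY
  req#10 t=3ms (window 0): DENY
  req#11 t=4ms (window 1): ALLOW
  req#12 t=4ms (window 1): ALLOW
  req#13 t=4ms (window 1): ALLOW
  req#14 t=5ms (window 1): ALLOW
  req#15 t=5ms (window 1): ALLOW
  req#16 t=6ms (window 1): DENY
  req#17 t=7ms (window 1): DENY
  req#18 t=7ms (window 1): DENY

Allowed counts by window: 5 5

Answer: 5 5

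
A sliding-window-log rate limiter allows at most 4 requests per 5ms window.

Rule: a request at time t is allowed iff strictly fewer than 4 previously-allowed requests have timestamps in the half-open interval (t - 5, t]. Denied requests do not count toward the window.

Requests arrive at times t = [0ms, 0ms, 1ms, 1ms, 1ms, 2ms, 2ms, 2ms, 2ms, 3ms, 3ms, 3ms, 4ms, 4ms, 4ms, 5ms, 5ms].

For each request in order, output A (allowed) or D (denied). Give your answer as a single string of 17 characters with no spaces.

Answer: AAAADDDDDDDDDDDAA

Derivation:
Tracking allowed requests in the window:
  req#1 t=0ms: ALLOW
  req#2 t=0ms: ALLOW
  req#3 t=1ms: ALLOW
  req#4 t=1ms: ALLOW
  req#5 t=1ms: DENY
  req#6 t=2ms: DENY
  req#7 t=2ms: DENY
  req#8 t=2ms: DENY
  req#9 t=2ms: DENY
  req#10 t=3ms: DENY
  req#11 t=3ms: DENY
  req#12 t=3ms: DENY
  req#13 t=4ms: DENY
  req#14 t=4ms: DENY
  req#15 t=4ms: DENY
  req#16 t=5ms: ALLOW
  req#17 t=5ms: ALLOW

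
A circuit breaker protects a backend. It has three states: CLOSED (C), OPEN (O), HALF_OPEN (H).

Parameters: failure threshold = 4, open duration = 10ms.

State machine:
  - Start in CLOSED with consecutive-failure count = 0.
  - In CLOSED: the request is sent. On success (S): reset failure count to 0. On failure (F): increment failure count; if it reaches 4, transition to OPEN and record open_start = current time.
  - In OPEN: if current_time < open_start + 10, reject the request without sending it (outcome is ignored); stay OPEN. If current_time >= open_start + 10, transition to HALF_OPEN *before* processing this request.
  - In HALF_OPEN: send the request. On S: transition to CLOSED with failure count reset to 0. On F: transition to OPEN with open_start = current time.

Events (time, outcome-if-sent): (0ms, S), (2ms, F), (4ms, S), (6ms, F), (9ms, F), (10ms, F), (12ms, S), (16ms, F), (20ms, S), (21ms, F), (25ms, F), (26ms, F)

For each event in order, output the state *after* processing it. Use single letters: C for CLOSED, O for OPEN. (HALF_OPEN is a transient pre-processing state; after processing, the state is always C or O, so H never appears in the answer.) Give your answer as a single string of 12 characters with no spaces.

Answer: CCCCCCCCCCCC

Derivation:
State after each event:
  event#1 t=0ms outcome=S: state=CLOSED
  event#2 t=2ms outcome=F: state=CLOSED
  event#3 t=4ms outcome=S: state=CLOSED
  event#4 t=6ms outcome=F: state=CLOSED
  event#5 t=9ms outcome=F: state=CLOSED
  event#6 t=10ms outcome=F: state=CLOSED
  event#7 t=12ms outcome=S: state=CLOSED
  event#8 t=16ms outcome=F: state=CLOSED
  event#9 t=20ms outcome=S: state=CLOSED
  event#10 t=21ms outcome=F: state=CLOSED
  event#11 t=25ms outcome=F: state=CLOSED
  event#12 t=26ms outcome=F: state=CLOSED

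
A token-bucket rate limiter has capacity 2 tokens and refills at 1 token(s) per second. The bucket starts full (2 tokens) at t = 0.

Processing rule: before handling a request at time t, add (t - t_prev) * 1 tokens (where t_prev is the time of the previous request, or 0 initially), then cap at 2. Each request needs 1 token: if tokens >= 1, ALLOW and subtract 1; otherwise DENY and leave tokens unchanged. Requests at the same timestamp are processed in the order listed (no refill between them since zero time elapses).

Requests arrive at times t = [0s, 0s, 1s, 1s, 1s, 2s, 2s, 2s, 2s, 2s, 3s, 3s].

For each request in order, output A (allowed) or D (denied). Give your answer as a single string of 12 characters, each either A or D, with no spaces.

Answer: AAADDADDDDAD

Derivation:
Simulating step by step:
  req#1 t=0s: ALLOW
  req#2 t=0s: ALLOW
  req#3 t=1s: ALLOW
  req#4 t=1s: DENY
  req#5 t=1s: DENY
  req#6 t=2s: ALLOW
  req#7 t=2s: DENY
  req#8 t=2s: DENY
  req#9 t=2s: DENY
  req#10 t=2s: DENY
  req#11 t=3s: ALLOW
  req#12 t=3s: DENY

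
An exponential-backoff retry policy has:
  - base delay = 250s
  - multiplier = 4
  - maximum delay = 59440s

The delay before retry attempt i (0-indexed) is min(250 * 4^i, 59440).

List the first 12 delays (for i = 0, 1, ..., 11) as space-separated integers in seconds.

Computing each delay:
  i=0: min(250*4^0, 59440) = 250
  i=1: min(250*4^1, 59440) = 1000
  i=2: min(250*4^2, 59440) = 4000
  i=3: min(250*4^3, 59440) = 16000
  i=4: min(250*4^4, 59440) = 59440
  i=5: min(250*4^5, 59440) = 59440
  i=6: min(250*4^6, 59440) = 59440
  i=7: min(250*4^7, 59440) = 59440
  i=8: min(250*4^8, 59440) = 59440
  i=9: min(250*4^9, 59440) = 59440
  i=10: min(250*4^10, 59440) = 59440
  i=11: min(250*4^11, 59440) = 59440

Answer: 250 1000 4000 16000 59440 59440 59440 59440 59440 59440 59440 59440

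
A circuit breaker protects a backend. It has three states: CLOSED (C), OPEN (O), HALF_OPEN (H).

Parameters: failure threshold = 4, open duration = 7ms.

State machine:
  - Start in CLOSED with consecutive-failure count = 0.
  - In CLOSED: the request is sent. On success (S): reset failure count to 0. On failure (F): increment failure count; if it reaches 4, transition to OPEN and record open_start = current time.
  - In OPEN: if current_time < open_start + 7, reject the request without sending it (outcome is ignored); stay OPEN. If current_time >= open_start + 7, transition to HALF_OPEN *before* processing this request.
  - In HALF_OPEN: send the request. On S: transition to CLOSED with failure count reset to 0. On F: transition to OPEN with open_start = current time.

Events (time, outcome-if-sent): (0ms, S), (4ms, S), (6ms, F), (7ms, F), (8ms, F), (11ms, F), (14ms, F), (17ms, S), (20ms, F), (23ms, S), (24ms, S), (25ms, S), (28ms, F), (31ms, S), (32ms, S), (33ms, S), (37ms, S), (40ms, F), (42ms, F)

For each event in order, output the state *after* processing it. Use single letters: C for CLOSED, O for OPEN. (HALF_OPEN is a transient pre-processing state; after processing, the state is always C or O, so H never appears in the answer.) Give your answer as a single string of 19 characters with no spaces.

State after each event:
  event#1 t=0ms outcome=S: state=CLOSED
  event#2 t=4ms outcome=S: state=CLOSED
  event#3 t=6ms outcome=F: state=CLOSED
  event#4 t=7ms outcome=F: state=CLOSED
  event#5 t=8ms outcome=F: state=CLOSED
  event#6 t=11ms outcome=F: state=OPEN
  event#7 t=14ms outcome=F: state=OPEN
  event#8 t=17ms outcome=S: state=OPEN
  event#9 t=20ms outcome=F: state=OPEN
  event#10 t=23ms outcome=S: state=OPEN
  event#11 t=24ms outcome=S: state=OPEN
  event#12 t=25ms outcome=S: state=OPEN
  event#13 t=28ms outcome=F: state=OPEN
  event#14 t=31ms outcome=S: state=OPEN
  event#15 t=32ms outcome=S: state=OPEN
  event#16 t=33ms outcome=S: state=OPEN
  event#17 t=37ms outcome=S: state=CLOSED
  event#18 t=40ms outcome=F: state=CLOSED
  event#19 t=42ms outcome=F: state=CLOSED

Answer: CCCCCOOOOOOOOOOOCCC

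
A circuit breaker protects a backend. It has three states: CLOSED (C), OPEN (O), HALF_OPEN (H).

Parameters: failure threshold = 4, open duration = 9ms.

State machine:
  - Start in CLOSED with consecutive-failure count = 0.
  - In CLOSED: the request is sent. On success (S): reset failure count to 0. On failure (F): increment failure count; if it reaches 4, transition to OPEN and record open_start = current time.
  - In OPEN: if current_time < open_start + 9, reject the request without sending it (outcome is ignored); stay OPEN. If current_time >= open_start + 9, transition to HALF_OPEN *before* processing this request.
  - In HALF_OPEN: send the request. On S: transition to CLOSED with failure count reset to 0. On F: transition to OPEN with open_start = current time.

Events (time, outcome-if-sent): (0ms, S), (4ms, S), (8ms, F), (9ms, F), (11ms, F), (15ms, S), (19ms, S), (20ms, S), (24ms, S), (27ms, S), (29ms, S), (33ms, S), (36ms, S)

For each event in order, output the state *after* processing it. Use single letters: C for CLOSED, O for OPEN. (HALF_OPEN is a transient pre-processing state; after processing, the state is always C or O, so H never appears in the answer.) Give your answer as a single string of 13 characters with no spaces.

Answer: CCCCCCCCCCCCC

Derivation:
State after each event:
  event#1 t=0ms outcome=S: state=CLOSED
  event#2 t=4ms outcome=S: state=CLOSED
  event#3 t=8ms outcome=F: state=CLOSED
  event#4 t=9ms outcome=F: state=CLOSED
  event#5 t=11ms outcome=F: state=CLOSED
  event#6 t=15ms outcome=S: state=CLOSED
  event#7 t=19ms outcome=S: state=CLOSED
  event#8 t=20ms outcome=S: state=CLOSED
  event#9 t=24ms outcome=S: state=CLOSED
  event#10 t=27ms outcome=S: state=CLOSED
  event#11 t=29ms outcome=S: state=CLOSED
  event#12 t=33ms outcome=S: state=CLOSED
  event#13 t=36ms outcome=S: state=CLOSED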